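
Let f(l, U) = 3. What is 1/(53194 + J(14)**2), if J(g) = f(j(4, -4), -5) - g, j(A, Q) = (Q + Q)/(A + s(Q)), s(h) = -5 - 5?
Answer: 1/53315 ≈ 1.8756e-5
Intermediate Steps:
s(h) = -10
j(A, Q) = 2*Q/(-10 + A) (j(A, Q) = (Q + Q)/(A - 10) = (2*Q)/(-10 + A) = 2*Q/(-10 + A))
J(g) = 3 - g
1/(53194 + J(14)**2) = 1/(53194 + (3 - 1*14)**2) = 1/(53194 + (3 - 14)**2) = 1/(53194 + (-11)**2) = 1/(53194 + 121) = 1/53315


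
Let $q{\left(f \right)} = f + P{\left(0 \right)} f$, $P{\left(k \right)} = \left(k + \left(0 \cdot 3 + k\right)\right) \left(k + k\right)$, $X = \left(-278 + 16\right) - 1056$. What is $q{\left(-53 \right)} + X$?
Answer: $-1371$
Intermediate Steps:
$X = -1318$ ($X = -262 - 1056 = -1318$)
$P{\left(k \right)} = 4 k^{2}$ ($P{\left(k \right)} = \left(k + \left(0 + k\right)\right) 2 k = \left(k + k\right) 2 k = 2 k 2 k = 4 k^{2}$)
$q{\left(f \right)} = f$ ($q{\left(f \right)} = f + 4 \cdot 0^{2} f = f + 4 \cdot 0 f = f + 0 f = f + 0 = f$)
$q{\left(-53 \right)} + X = -53 - 1318 = -1371$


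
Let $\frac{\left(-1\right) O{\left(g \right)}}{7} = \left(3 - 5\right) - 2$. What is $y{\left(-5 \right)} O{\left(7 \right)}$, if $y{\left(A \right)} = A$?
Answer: $-140$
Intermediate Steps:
$O{\left(g \right)} = 28$ ($O{\left(g \right)} = - 7 \left(\left(3 - 5\right) - 2\right) = - 7 \left(-2 - 2\right) = \left(-7\right) \left(-4\right) = 28$)
$y{\left(-5 \right)} O{\left(7 \right)} = \left(-5\right) 28 = -140$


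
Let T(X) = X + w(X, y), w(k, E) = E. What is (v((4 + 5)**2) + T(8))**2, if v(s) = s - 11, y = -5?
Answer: 5329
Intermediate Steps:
T(X) = -5 + X (T(X) = X - 5 = -5 + X)
v(s) = -11 + s
(v((4 + 5)**2) + T(8))**2 = ((-11 + (4 + 5)**2) + (-5 + 8))**2 = ((-11 + 9**2) + 3)**2 = ((-11 + 81) + 3)**2 = (70 + 3)**2 = 73**2 = 5329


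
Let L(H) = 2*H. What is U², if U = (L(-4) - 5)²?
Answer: 28561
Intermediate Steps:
U = 169 (U = (2*(-4) - 5)² = (-8 - 5)² = (-13)² = 169)
U² = 169² = 28561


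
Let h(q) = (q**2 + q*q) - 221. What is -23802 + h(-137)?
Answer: 13515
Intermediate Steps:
h(q) = -221 + 2*q**2 (h(q) = (q**2 + q**2) - 221 = 2*q**2 - 221 = -221 + 2*q**2)
-23802 + h(-137) = -23802 + (-221 + 2*(-137)**2) = -23802 + (-221 + 2*18769) = -23802 + (-221 + 37538) = -23802 + 37317 = 13515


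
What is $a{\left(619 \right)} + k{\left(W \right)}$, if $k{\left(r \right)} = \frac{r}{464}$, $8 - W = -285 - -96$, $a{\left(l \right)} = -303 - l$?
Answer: $- \frac{427611}{464} \approx -921.58$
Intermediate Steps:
$W = 197$ ($W = 8 - \left(-285 - -96\right) = 8 - \left(-285 + 96\right) = 8 - -189 = 8 + 189 = 197$)
$k{\left(r \right)} = \frac{r}{464}$ ($k{\left(r \right)} = r \frac{1}{464} = \frac{r}{464}$)
$a{\left(619 \right)} + k{\left(W \right)} = \left(-303 - 619\right) + \frac{1}{464} \cdot 197 = \left(-303 - 619\right) + \frac{197}{464} = -922 + \frac{197}{464} = - \frac{427611}{464}$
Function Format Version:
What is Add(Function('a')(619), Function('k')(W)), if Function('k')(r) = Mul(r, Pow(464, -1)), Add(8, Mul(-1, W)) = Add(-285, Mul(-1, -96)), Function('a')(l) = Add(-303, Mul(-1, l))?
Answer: Rational(-427611, 464) ≈ -921.58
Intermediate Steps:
W = 197 (W = Add(8, Mul(-1, Add(-285, Mul(-1, -96)))) = Add(8, Mul(-1, Add(-285, 96))) = Add(8, Mul(-1, -189)) = Add(8, 189) = 197)
Function('k')(r) = Mul(Rational(1, 464), r) (Function('k')(r) = Mul(r, Rational(1, 464)) = Mul(Rational(1, 464), r))
Add(Function('a')(619), Function('k')(W)) = Add(Add(-303, Mul(-1, 619)), Mul(Rational(1, 464), 197)) = Add(Add(-303, -619), Rational(197, 464)) = Add(-922, Rational(197, 464)) = Rational(-427611, 464)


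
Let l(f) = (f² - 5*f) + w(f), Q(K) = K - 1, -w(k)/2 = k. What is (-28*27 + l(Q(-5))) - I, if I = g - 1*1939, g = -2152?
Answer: 3413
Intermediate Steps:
w(k) = -2*k
Q(K) = -1 + K
l(f) = f² - 7*f (l(f) = (f² - 5*f) - 2*f = f² - 7*f)
I = -4091 (I = -2152 - 1*1939 = -2152 - 1939 = -4091)
(-28*27 + l(Q(-5))) - I = (-28*27 + (-1 - 5)*(-7 + (-1 - 5))) - 1*(-4091) = (-756 - 6*(-7 - 6)) + 4091 = (-756 - 6*(-13)) + 4091 = (-756 + 78) + 4091 = -678 + 4091 = 3413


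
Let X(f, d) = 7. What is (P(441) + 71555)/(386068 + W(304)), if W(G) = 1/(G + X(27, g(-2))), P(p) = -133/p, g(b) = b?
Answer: 1401971206/7564230387 ≈ 0.18534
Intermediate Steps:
W(G) = 1/(7 + G) (W(G) = 1/(G + 7) = 1/(7 + G))
(P(441) + 71555)/(386068 + W(304)) = (-133/441 + 71555)/(386068 + 1/(7 + 304)) = (-133*1/441 + 71555)/(386068 + 1/311) = (-19/63 + 71555)/(386068 + 1/311) = 4507946/(63*(120067149/311)) = (4507946/63)*(311/120067149) = 1401971206/7564230387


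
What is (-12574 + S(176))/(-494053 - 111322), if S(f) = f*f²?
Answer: -5439202/605375 ≈ -8.9848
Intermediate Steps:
S(f) = f³
(-12574 + S(176))/(-494053 - 111322) = (-12574 + 176³)/(-494053 - 111322) = (-12574 + 5451776)/(-605375) = 5439202*(-1/605375) = -5439202/605375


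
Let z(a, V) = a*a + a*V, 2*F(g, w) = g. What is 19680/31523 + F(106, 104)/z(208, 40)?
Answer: 1016843839/1626082432 ≈ 0.62533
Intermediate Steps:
F(g, w) = g/2
z(a, V) = a**2 + V*a
19680/31523 + F(106, 104)/z(208, 40) = 19680/31523 + ((1/2)*106)/((208*(40 + 208))) = 19680*(1/31523) + 53/((208*248)) = 19680/31523 + 53/51584 = 1016843839/1626082432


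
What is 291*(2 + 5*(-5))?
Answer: -6693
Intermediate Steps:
291*(2 + 5*(-5)) = 291*(2 - 25) = 291*(-23) = -6693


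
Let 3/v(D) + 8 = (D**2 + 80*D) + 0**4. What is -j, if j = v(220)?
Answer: -3/65992 ≈ -4.5460e-5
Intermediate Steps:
v(D) = 3/(-8 + D**2 + 80*D) (v(D) = 3/(-8 + ((D**2 + 80*D) + 0**4)) = 3/(-8 + ((D**2 + 80*D) + 0)) = 3/(-8 + (D**2 + 80*D)) = 3/(-8 + D**2 + 80*D))
j = 3/65992 (j = 3/(-8 + 220**2 + 80*220) = 3/(-8 + 48400 + 17600) = 3/65992 ≈ 4.5460e-5)
-j = -1*3/65992 = -3/65992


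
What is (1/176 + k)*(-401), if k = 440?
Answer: -31053841/176 ≈ -1.7644e+5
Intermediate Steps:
(1/176 + k)*(-401) = (1/176 + 440)*(-401) = (77441/176)*(-401) = -31053841/176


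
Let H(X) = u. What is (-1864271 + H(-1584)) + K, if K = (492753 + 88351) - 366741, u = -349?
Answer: -1650257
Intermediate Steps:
H(X) = -349
K = 214363 (K = 581104 - 366741 = 214363)
(-1864271 + H(-1584)) + K = (-1864271 - 349) + 214363 = -1864620 + 214363 = -1650257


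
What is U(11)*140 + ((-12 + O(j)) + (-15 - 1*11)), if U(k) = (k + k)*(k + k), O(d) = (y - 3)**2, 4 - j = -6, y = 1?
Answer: 67726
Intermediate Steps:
j = 10 (j = 4 - 1*(-6) = 4 + 6 = 10)
O(d) = 4 (O(d) = (1 - 3)**2 = (-2)**2 = 4)
U(k) = 4*k**2 (U(k) = (2*k)*(2*k) = 4*k**2)
U(11)*140 + ((-12 + O(j)) + (-15 - 1*11)) = (4*11**2)*140 + ((-12 + 4) + (-15 - 1*11)) = (4*121)*140 + (-8 + (-15 - 11)) = 484*140 + (-8 - 26) = 67760 - 34 = 67726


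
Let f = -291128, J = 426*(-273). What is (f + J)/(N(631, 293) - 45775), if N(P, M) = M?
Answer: 203713/22741 ≈ 8.9580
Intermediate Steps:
J = -116298
(f + J)/(N(631, 293) - 45775) = (-291128 - 116298)/(293 - 45775) = -407426/(-45482) = -407426*(-1/45482) = 203713/22741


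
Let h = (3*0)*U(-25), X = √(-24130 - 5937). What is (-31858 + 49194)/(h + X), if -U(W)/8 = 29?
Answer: -17336*I*√30067/30067 ≈ -99.978*I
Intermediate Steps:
U(W) = -232 (U(W) = -8*29 = -232)
X = I*√30067 (X = √(-30067) = I*√30067 ≈ 173.4*I)
h = 0 (h = (3*0)*(-232) = 0*(-232) = 0)
(-31858 + 49194)/(h + X) = (-31858 + 49194)/(0 + I*√30067) = 17336/((I*√30067)) = 17336*(-I*√30067/30067) = -17336*I*√30067/30067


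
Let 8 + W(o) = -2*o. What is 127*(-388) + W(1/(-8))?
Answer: -197135/4 ≈ -49284.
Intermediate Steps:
W(o) = -8 - 2*o
127*(-388) + W(1/(-8)) = 127*(-388) + (-8 - 2/(-8)) = -49276 + (-8 - 2*(-1/8)) = -49276 + (-8 + 1/4) = -49276 - 31/4 = -197135/4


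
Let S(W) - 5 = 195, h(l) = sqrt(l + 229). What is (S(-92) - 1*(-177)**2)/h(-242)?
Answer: 31129*I*sqrt(13)/13 ≈ 8633.6*I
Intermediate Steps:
h(l) = sqrt(229 + l)
S(W) = 200 (S(W) = 5 + 195 = 200)
(S(-92) - 1*(-177)**2)/h(-242) = (200 - 1*(-177)**2)/(sqrt(229 - 242)) = (200 - 1*31329)/(sqrt(-13)) = (200 - 31329)/((I*sqrt(13))) = -(-31129)*I*sqrt(13)/13 = 31129*I*sqrt(13)/13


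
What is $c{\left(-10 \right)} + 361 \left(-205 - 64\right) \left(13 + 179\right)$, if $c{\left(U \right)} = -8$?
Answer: $-18644936$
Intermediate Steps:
$c{\left(-10 \right)} + 361 \left(-205 - 64\right) \left(13 + 179\right) = -8 + 361 \left(-205 - 64\right) \left(13 + 179\right) = -8 + 361 \left(\left(-269\right) 192\right) = -8 + 361 \left(-51648\right) = -8 - 18644928 = -18644936$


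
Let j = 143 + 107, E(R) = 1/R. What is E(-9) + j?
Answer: 2249/9 ≈ 249.89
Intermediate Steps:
j = 250
E(-9) + j = 1/(-9) + 250 = -⅑ + 250 = 2249/9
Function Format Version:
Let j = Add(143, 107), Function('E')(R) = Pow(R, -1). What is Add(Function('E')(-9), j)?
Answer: Rational(2249, 9) ≈ 249.89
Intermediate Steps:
j = 250
Add(Function('E')(-9), j) = Add(Pow(-9, -1), 250) = Add(Rational(-1, 9), 250) = Rational(2249, 9)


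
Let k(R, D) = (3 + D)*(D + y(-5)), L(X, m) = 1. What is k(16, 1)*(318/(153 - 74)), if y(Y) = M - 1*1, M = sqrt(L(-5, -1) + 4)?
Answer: 1272*sqrt(5)/79 ≈ 36.004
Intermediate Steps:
M = sqrt(5) (M = sqrt(1 + 4) = sqrt(5) ≈ 2.2361)
y(Y) = -1 + sqrt(5) (y(Y) = sqrt(5) - 1*1 = sqrt(5) - 1 = -1 + sqrt(5))
k(R, D) = (3 + D)*(-1 + D + sqrt(5)) (k(R, D) = (3 + D)*(D + (-1 + sqrt(5))) = (3 + D)*(-1 + D + sqrt(5)))
k(16, 1)*(318/(153 - 74)) = (-3 + 1**2 + 2*1 + 3*sqrt(5) + 1*sqrt(5))*(318/(153 - 74)) = (-3 + 1 + 2 + 3*sqrt(5) + sqrt(5))*(318/79) = (4*sqrt(5))*(318*(1/79)) = (4*sqrt(5))*(318/79) = 1272*sqrt(5)/79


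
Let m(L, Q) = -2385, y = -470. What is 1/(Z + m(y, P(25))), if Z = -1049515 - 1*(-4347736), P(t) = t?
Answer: 1/3295836 ≈ 3.0341e-7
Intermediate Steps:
Z = 3298221 (Z = -1049515 + 4347736 = 3298221)
1/(Z + m(y, P(25))) = 1/(3298221 - 2385) = 1/3295836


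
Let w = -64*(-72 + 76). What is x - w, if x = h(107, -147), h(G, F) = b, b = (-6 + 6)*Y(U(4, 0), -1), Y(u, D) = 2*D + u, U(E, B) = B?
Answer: 256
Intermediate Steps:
Y(u, D) = u + 2*D
b = 0 (b = (-6 + 6)*(0 + 2*(-1)) = 0*(0 - 2) = 0*(-2) = 0)
h(G, F) = 0
x = 0
w = -256 (w = -64*4 = -256)
x - w = 0 - 1*(-256) = 0 + 256 = 256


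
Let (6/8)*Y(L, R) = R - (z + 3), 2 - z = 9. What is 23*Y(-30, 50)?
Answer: 1656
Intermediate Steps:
z = -7 (z = 2 - 1*9 = 2 - 9 = -7)
Y(L, R) = 16/3 + 4*R/3 (Y(L, R) = 4*(R - (-7 + 3))/3 = 4*(R - 1*(-4))/3 = 4*(R + 4)/3 = 4*(4 + R)/3 = 16/3 + 4*R/3)
23*Y(-30, 50) = 23*(16/3 + (4/3)*50) = 23*(16/3 + 200/3) = 23*72 = 1656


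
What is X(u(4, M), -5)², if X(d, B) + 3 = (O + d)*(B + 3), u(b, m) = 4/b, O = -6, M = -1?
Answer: 49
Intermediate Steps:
X(d, B) = -3 + (-6 + d)*(3 + B) (X(d, B) = -3 + (-6 + d)*(B + 3) = -3 + (-6 + d)*(3 + B))
X(u(4, M), -5)² = (-21 - 6*(-5) + 3*(4/4) - 20/4)² = (-21 + 30 + 3*(4*(¼)) - 20/4)² = (-21 + 30 + 3*1 - 5*1)² = (-21 + 30 + 3 - 5)² = 7² = 49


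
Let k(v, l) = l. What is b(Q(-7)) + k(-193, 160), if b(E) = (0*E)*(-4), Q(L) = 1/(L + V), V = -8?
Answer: 160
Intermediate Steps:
Q(L) = 1/(-8 + L) (Q(L) = 1/(L - 8) = 1/(-8 + L))
b(E) = 0 (b(E) = 0*(-4) = 0)
b(Q(-7)) + k(-193, 160) = 0 + 160 = 160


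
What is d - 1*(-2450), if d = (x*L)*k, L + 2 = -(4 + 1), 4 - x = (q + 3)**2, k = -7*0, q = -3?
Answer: 2450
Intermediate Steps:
k = 0
x = 4 (x = 4 - (-3 + 3)**2 = 4 - 1*0**2 = 4 - 1*0 = 4 + 0 = 4)
L = -7 (L = -2 - (4 + 1) = -2 - 1*5 = -2 - 5 = -7)
d = 0 (d = (4*(-7))*0 = -28*0 = 0)
d - 1*(-2450) = 0 - 1*(-2450) = 0 + 2450 = 2450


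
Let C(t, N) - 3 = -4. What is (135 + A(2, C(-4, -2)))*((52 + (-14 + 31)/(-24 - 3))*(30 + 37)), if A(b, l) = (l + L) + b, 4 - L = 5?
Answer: 464645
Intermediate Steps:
L = -1 (L = 4 - 1*5 = 4 - 5 = -1)
C(t, N) = -1 (C(t, N) = 3 - 4 = -1)
A(b, l) = -1 + b + l (A(b, l) = (l - 1) + b = (-1 + l) + b = -1 + b + l)
(135 + A(2, C(-4, -2)))*((52 + (-14 + 31)/(-24 - 3))*(30 + 37)) = (135 + (-1 + 2 - 1))*((52 + (-14 + 31)/(-24 - 3))*(30 + 37)) = (135 + 0)*((52 + 17/(-27))*67) = 135*((52 + 17*(-1/27))*67) = 135*((52 - 17/27)*67) = 135*((1387/27)*67) = 135*(92929/27) = 464645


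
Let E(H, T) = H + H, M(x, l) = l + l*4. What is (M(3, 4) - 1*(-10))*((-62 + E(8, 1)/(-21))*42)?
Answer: -79080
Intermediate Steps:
M(x, l) = 5*l (M(x, l) = l + 4*l = 5*l)
E(H, T) = 2*H
(M(3, 4) - 1*(-10))*((-62 + E(8, 1)/(-21))*42) = (5*4 - 1*(-10))*((-62 + (2*8)/(-21))*42) = (20 + 10)*((-62 + 16*(-1/21))*42) = 30*((-62 - 16/21)*42) = 30*(-1318/21*42) = 30*(-2636) = -79080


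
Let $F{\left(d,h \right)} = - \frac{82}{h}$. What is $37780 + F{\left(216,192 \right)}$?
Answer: $\frac{3626839}{96} \approx 37780.0$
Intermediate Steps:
$37780 + F{\left(216,192 \right)} = 37780 - \frac{82}{192} = 37780 - \frac{41}{96} = \frac{3626839}{96}$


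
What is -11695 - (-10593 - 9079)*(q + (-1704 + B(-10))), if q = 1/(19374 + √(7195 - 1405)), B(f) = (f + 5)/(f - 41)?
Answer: -106978233826698925/3190441731 - 9836*√5790/187673043 ≈ -3.3531e+7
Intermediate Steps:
B(f) = (5 + f)/(-41 + f)
q = 1/(19374 + √5790) ≈ 5.1414e-5
-11695 - (-10593 - 9079)*(q + (-1704 + B(-10))) = -11695 - (-10593 - 9079)*((3229/62557681 - √5790/375346086) + (-1704 + (5 - 10)/(-41 - 10))) = -11695 - (-19672)*((3229/62557681 - √5790/375346086) + (-1704 - 5/(-51))) = -11695 - (-19672)*((3229/62557681 - √5790/375346086) + (-1704 - 1/51*(-5))) = -11695 - (-19672)*((3229/62557681 - √5790/375346086) + (-1704 + 5/51)) = -11695 - (-19672)*((3229/62557681 - √5790/375346086) - 86899/51) = -11695 - (-19672)*(-5436199756540/3190441731 - √5790/375346086) = -11695 - (106940921610654880/3190441731 + 9836*√5790/187673043) = -11695 + (-106940921610654880/3190441731 - 9836*√5790/187673043) = -106978233826698925/3190441731 - 9836*√5790/187673043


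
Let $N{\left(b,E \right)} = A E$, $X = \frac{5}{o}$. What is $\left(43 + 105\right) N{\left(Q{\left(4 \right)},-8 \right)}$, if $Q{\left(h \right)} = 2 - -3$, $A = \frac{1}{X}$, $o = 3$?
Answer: $- \frac{3552}{5} \approx -710.4$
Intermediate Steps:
$X = \frac{5}{3} \approx 1.6667$
$A = \frac{3}{5}$ ($A = \frac{1}{\frac{5}{3}} = \frac{3}{5} \approx 0.6$)
$Q{\left(h \right)} = 5$ ($Q{\left(h \right)} = 2 + 3 = 5$)
$N{\left(b,E \right)} = \frac{3 E}{5}$
$\left(43 + 105\right) N{\left(Q{\left(4 \right)},-8 \right)} = \left(43 + 105\right) \frac{3}{5} \left(-8\right) = 148 \left(- \frac{24}{5}\right) = - \frac{3552}{5}$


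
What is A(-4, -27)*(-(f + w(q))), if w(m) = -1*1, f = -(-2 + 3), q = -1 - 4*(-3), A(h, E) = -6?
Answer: -12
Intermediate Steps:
q = 11 (q = -1 + 12 = 11)
f = -1 (f = -1*1 = -1)
w(m) = -1
A(-4, -27)*(-(f + w(q))) = -(-6)*(-1 - 1) = -(-6)*(-2) = -6*2 = -12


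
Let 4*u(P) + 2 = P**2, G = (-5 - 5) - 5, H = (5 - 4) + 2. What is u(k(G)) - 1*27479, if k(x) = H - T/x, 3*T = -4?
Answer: -222566789/8100 ≈ -27477.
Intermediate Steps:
T = -4/3 (T = (1/3)*(-4) = -4/3 ≈ -1.3333)
H = 3 (H = 1 + 2 = 3)
G = -15 (G = -10 - 5 = -15)
k(x) = 3 + 4/(3*x) (k(x) = 3 - (-4)/(3*x) = 3 + 4/(3*x))
u(P) = -1/2 + P**2/4
u(k(G)) - 1*27479 = (-1/2 + (3 + (4/3)/(-15))**2/4) - 1*27479 = (-1/2 + (3 + (4/3)*(-1/15))**2/4) - 27479 = (-1/2 + (3 - 4/45)**2/4) - 27479 = (-1/2 + (131/45)**2/4) - 27479 = (-1/2 + (1/4)*(17161/2025)) - 27479 = (-1/2 + 17161/8100) - 27479 = 13111/8100 - 27479 = -222566789/8100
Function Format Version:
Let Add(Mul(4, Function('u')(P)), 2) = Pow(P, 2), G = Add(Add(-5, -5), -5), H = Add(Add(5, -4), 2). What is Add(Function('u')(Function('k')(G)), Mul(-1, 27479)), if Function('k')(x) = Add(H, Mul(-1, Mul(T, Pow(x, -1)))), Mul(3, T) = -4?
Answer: Rational(-222566789, 8100) ≈ -27477.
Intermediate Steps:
T = Rational(-4, 3) (T = Mul(Rational(1, 3), -4) = Rational(-4, 3) ≈ -1.3333)
H = 3 (H = Add(1, 2) = 3)
G = -15 (G = Add(-10, -5) = -15)
Function('k')(x) = Add(3, Mul(Rational(4, 3), Pow(x, -1))) (Function('k')(x) = Add(3, Mul(-1, Mul(Rational(-4, 3), Pow(x, -1)))) = Add(3, Mul(Rational(4, 3), Pow(x, -1))))
Function('u')(P) = Add(Rational(-1, 2), Mul(Rational(1, 4), Pow(P, 2)))
Add(Function('u')(Function('k')(G)), Mul(-1, 27479)) = Add(Add(Rational(-1, 2), Mul(Rational(1, 4), Pow(Add(3, Mul(Rational(4, 3), Pow(-15, -1))), 2))), Mul(-1, 27479)) = Add(Add(Rational(-1, 2), Mul(Rational(1, 4), Pow(Add(3, Mul(Rational(4, 3), Rational(-1, 15))), 2))), -27479) = Add(Add(Rational(-1, 2), Mul(Rational(1, 4), Pow(Add(3, Rational(-4, 45)), 2))), -27479) = Add(Add(Rational(-1, 2), Mul(Rational(1, 4), Pow(Rational(131, 45), 2))), -27479) = Add(Add(Rational(-1, 2), Mul(Rational(1, 4), Rational(17161, 2025))), -27479) = Add(Add(Rational(-1, 2), Rational(17161, 8100)), -27479) = Add(Rational(13111, 8100), -27479) = Rational(-222566789, 8100)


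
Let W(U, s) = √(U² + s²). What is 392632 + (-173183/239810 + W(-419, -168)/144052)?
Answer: 94156906737/239810 + √203785/144052 ≈ 3.9263e+5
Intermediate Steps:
392632 + (-173183/239810 + W(-419, -168)/144052) = 392632 + (-173183/239810 + √((-419)² + (-168)²)/144052) = 392632 + (-173183*1/239810 + √(175561 + 28224)*(1/144052)) = 392632 + (-173183/239810 + √203785*(1/144052)) = 392632 + (-173183/239810 + √203785/144052) = 94156906737/239810 + √203785/144052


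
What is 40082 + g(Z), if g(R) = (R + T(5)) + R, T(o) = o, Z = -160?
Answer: 39767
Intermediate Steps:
g(R) = 5 + 2*R (g(R) = (R + 5) + R = (5 + R) + R = 5 + 2*R)
40082 + g(Z) = 40082 + (5 + 2*(-160)) = 40082 + (5 - 320) = 40082 - 315 = 39767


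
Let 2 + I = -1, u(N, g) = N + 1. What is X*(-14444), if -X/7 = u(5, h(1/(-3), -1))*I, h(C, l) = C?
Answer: -1819944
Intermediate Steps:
u(N, g) = 1 + N
I = -3 (I = -2 - 1 = -3)
X = 126 (X = -7*(1 + 5)*(-3) = -42*(-3) = -7*(-18) = 126)
X*(-14444) = 126*(-14444) = -1819944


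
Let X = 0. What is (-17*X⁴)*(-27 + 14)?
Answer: 0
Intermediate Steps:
(-17*X⁴)*(-27 + 14) = (-17*0⁴)*(-27 + 14) = -17*0*(-13) = 0*(-13) = 0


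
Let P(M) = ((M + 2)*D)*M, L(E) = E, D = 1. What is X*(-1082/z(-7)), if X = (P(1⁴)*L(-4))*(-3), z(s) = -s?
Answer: -38952/7 ≈ -5564.6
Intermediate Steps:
P(M) = M*(2 + M) (P(M) = ((M + 2)*1)*M = ((2 + M)*1)*M = (2 + M)*M = M*(2 + M))
X = 36 (X = ((1⁴*(2 + 1⁴))*(-4))*(-3) = ((1*(2 + 1))*(-4))*(-3) = ((1*3)*(-4))*(-3) = (3*(-4))*(-3) = -12*(-3) = 36)
X*(-1082/z(-7)) = 36*(-1082/((-1*(-7)))) = 36*(-1082/7) = -38952/7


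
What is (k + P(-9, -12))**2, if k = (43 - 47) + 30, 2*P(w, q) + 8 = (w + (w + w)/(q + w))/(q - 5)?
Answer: 28015849/56644 ≈ 494.60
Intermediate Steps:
P(w, q) = -4 + (w + 2*w/(q + w))/(2*(-5 + q)) (P(w, q) = -4 + ((w + (w + w)/(q + w))/(q - 5))/2 = -4 + ((w + (2*w)/(q + w))/(-5 + q))/2 = -4 + ((w + 2*w/(q + w))/(-5 + q))/2 = -4 + (w + 2*w/(q + w))/(2*(-5 + q)))
k = 26 (k = -4 + 30 = 26)
(k + P(-9, -12))**2 = (26 + ((-9)**2 - 8*(-12)**2 + 40*(-12) + 42*(-9) - 7*(-12)*(-9))/(2*((-12)**2 - 5*(-12) - 5*(-9) - 12*(-9))))**2 = (26 + (81 - 8*144 - 480 - 378 - 756)/(2*(144 + 60 + 45 + 108)))**2 = (26 + (1/2)*(81 - 1152 - 480 - 378 - 756)/357)**2 = (26 + (1/2)*(1/357)*(-2685))**2 = (26 - 895/238)**2 = (5293/238)**2 = 28015849/56644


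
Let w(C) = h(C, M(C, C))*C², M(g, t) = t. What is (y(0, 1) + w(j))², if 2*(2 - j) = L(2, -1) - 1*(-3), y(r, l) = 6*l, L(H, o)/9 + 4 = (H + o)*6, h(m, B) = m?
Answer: 23668225/64 ≈ 3.6982e+5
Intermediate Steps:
L(H, o) = -36 + 54*H + 54*o (L(H, o) = -36 + 9*((H + o)*6) = -36 + 9*(6*H + 6*o) = -36 + (54*H + 54*o) = -36 + 54*H + 54*o)
j = -17/2 (j = 2 - ((-36 + 54*2 + 54*(-1)) - 1*(-3))/2 = 2 - ((-36 + 108 - 54) + 3)/2 = 2 - (18 + 3)/2 = 2 - ½*21 = 2 - 21/2 = -17/2 ≈ -8.5000)
w(C) = C³ (w(C) = C*C² = C³)
(y(0, 1) + w(j))² = (6*1 + (-17/2)³)² = (6 - 4913/8)² = (-4865/8)² = 23668225/64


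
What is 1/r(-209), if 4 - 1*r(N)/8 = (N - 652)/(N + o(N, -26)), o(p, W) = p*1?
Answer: 209/3244 ≈ 0.064427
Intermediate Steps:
o(p, W) = p
r(N) = 32 - 4*(-652 + N)/N (r(N) = 32 - 8*(N - 652)/(N + N) = 32 - 8*(-652 + N)/(2*N) = 32 - 8*(-652 + N)*1/(2*N) = 32 - 4*(-652 + N)/N)
1/r(-209) = 1/(28 + 2608/(-209)) = 1/(28 + 2608*(-1/209)) = 1/(28 - 2608/209) = 1/(3244/209) = 209/3244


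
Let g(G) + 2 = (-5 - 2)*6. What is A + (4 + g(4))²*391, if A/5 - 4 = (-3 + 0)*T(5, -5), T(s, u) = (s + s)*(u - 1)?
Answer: 626520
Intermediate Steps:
T(s, u) = 2*s*(-1 + u) (T(s, u) = (2*s)*(-1 + u) = 2*s*(-1 + u))
g(G) = -44 (g(G) = -2 + (-5 - 2)*6 = -2 - 7*6 = -2 - 42 = -44)
A = 920 (A = 20 + 5*((-3 + 0)*(2*5*(-1 - 5))) = 20 + 5*(-6*5*(-6)) = 20 + 5*(-3*(-60)) = 20 + 5*180 = 20 + 900 = 920)
A + (4 + g(4))²*391 = 920 + (4 - 44)²*391 = 920 + (-40)²*391 = 920 + 1600*391 = 920 + 625600 = 626520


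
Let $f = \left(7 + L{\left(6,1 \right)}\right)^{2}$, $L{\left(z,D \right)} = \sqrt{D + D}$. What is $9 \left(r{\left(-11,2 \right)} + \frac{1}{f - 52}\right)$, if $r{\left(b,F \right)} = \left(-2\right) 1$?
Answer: $- \frac{7029}{391} + \frac{126 \sqrt{2}}{391} \approx -17.521$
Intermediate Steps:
$L{\left(z,D \right)} = \sqrt{2} \sqrt{D}$ ($L{\left(z,D \right)} = \sqrt{2 D} = \sqrt{2} \sqrt{D}$)
$f = \left(7 + \sqrt{2}\right)^{2}$ ($f = \left(7 + \sqrt{2} \sqrt{1}\right)^{2} = \left(7 + \sqrt{2} \cdot 1\right)^{2} = \left(7 + \sqrt{2}\right)^{2} \approx 70.799$)
$r{\left(b,F \right)} = -2$
$9 \left(r{\left(-11,2 \right)} + \frac{1}{f - 52}\right) = 9 \left(-2 + \frac{1}{\left(7 + \sqrt{2}\right)^{2} - 52}\right) = 9 \left(-2 + \frac{1}{-52 + \left(7 + \sqrt{2}\right)^{2}}\right) = -18 + \frac{9}{-52 + \left(7 + \sqrt{2}\right)^{2}}$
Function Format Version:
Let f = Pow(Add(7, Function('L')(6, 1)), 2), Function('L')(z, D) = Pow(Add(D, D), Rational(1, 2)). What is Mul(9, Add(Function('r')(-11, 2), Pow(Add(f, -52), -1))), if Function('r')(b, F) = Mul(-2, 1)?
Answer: Add(Rational(-7029, 391), Mul(Rational(126, 391), Pow(2, Rational(1, 2)))) ≈ -17.521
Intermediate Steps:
Function('L')(z, D) = Mul(Pow(2, Rational(1, 2)), Pow(D, Rational(1, 2))) (Function('L')(z, D) = Pow(Mul(2, D), Rational(1, 2)) = Mul(Pow(2, Rational(1, 2)), Pow(D, Rational(1, 2))))
f = Pow(Add(7, Pow(2, Rational(1, 2))), 2) (f = Pow(Add(7, Mul(Pow(2, Rational(1, 2)), Pow(1, Rational(1, 2)))), 2) = Pow(Add(7, Mul(Pow(2, Rational(1, 2)), 1)), 2) = Pow(Add(7, Pow(2, Rational(1, 2))), 2) ≈ 70.799)
Function('r')(b, F) = -2
Mul(9, Add(Function('r')(-11, 2), Pow(Add(f, -52), -1))) = Mul(9, Add(-2, Pow(Add(Pow(Add(7, Pow(2, Rational(1, 2))), 2), -52), -1))) = Mul(9, Add(-2, Pow(Add(-52, Pow(Add(7, Pow(2, Rational(1, 2))), 2)), -1))) = Add(-18, Mul(9, Pow(Add(-52, Pow(Add(7, Pow(2, Rational(1, 2))), 2)), -1)))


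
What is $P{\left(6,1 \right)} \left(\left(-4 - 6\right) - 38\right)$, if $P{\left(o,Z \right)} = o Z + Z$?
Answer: $-336$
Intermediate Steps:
$P{\left(o,Z \right)} = Z + Z o$ ($P{\left(o,Z \right)} = Z o + Z = Z + Z o$)
$P{\left(6,1 \right)} \left(\left(-4 - 6\right) - 38\right) = 1 \left(1 + 6\right) \left(\left(-4 - 6\right) - 38\right) = 1 \cdot 7 \left(\left(-4 - 6\right) - 38\right) = 7 \left(-10 - 38\right) = 7 \left(-48\right) = -336$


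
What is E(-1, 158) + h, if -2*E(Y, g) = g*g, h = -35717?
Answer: -48199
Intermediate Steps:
E(Y, g) = -g²/2 (E(Y, g) = -g*g/2 = -g²/2)
E(-1, 158) + h = -½*158² - 35717 = -½*24964 - 35717 = -12482 - 35717 = -48199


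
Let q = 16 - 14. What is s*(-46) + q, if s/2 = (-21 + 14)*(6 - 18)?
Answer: -7726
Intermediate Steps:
s = 168 (s = 2*((-21 + 14)*(6 - 18)) = 2*(-7*(-12)) = 2*84 = 168)
q = 2
s*(-46) + q = 168*(-46) + 2 = -7728 + 2 = -7726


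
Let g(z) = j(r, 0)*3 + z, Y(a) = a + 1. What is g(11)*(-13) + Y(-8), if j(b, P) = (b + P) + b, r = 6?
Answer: -618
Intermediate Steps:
j(b, P) = P + 2*b (j(b, P) = (P + b) + b = P + 2*b)
Y(a) = 1 + a
g(z) = 36 + z (g(z) = (0 + 2*6)*3 + z = (0 + 12)*3 + z = 12*3 + z = 36 + z)
g(11)*(-13) + Y(-8) = (36 + 11)*(-13) + (1 - 8) = 47*(-13) - 7 = -611 - 7 = -618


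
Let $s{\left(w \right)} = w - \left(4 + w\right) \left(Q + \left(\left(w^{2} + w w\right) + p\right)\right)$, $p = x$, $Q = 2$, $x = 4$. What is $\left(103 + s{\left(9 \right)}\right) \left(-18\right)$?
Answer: $37296$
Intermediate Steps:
$p = 4$
$s{\left(w \right)} = w - \left(4 + w\right) \left(6 + 2 w^{2}\right)$ ($s{\left(w \right)} = w - \left(4 + w\right) \left(2 + \left(\left(w^{2} + w w\right) + 4\right)\right) = w - \left(4 + w\right) \left(2 + \left(\left(w^{2} + w^{2}\right) + 4\right)\right) = w - \left(4 + w\right) \left(2 + \left(2 w^{2} + 4\right)\right) = w - \left(4 + w\right) \left(2 + \left(4 + 2 w^{2}\right)\right) = w - \left(4 + w\right) \left(6 + 2 w^{2}\right)$)
$\left(103 + s{\left(9 \right)}\right) \left(-18\right) = \left(103 - \left(69 + 648 + 1458\right)\right) \left(-18\right) = \left(103 - 2175\right) \left(-18\right) = \left(-2072\right) \left(-18\right) = 37296$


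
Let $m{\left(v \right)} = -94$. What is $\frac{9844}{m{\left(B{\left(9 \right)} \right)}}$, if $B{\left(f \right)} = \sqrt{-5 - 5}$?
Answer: $- \frac{4922}{47} \approx -104.72$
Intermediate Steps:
$B{\left(f \right)} = i \sqrt{10}$ ($B{\left(f \right)} = \sqrt{-10} = i \sqrt{10}$)
$\frac{9844}{m{\left(B{\left(9 \right)} \right)}} = \frac{9844}{-94} = 9844 \left(- \frac{1}{94}\right) = - \frac{4922}{47}$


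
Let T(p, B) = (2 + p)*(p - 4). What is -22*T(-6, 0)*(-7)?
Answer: 6160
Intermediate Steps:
T(p, B) = (-4 + p)*(2 + p) (T(p, B) = (2 + p)*(-4 + p) = (-4 + p)*(2 + p))
-22*T(-6, 0)*(-7) = -22*(-8 + (-6)² - 2*(-6))*(-7) = -22*(-8 + 36 + 12)*(-7) = -22*40*(-7) = -880*(-7) = 6160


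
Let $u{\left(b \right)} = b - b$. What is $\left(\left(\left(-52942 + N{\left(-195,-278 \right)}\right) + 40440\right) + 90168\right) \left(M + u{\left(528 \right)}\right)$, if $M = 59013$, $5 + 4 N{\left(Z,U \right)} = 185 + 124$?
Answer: $4587788646$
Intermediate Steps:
$N{\left(Z,U \right)} = 76$ ($N{\left(Z,U \right)} = - \frac{5}{4} + \frac{185 + 124}{4} = - \frac{5}{4} + \frac{1}{4} \cdot 309 = - \frac{5}{4} + \frac{309}{4} = 76$)
$u{\left(b \right)} = 0$
$\left(\left(\left(-52942 + N{\left(-195,-278 \right)}\right) + 40440\right) + 90168\right) \left(M + u{\left(528 \right)}\right) = \left(\left(\left(-52942 + 76\right) + 40440\right) + 90168\right) \left(59013 + 0\right) = \left(\left(-52866 + 40440\right) + 90168\right) 59013 = \left(-12426 + 90168\right) 59013 = 77742 \cdot 59013 = 4587788646$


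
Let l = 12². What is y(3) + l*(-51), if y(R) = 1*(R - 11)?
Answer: -7352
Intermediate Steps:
y(R) = -11 + R (y(R) = 1*(-11 + R) = -11 + R)
l = 144
y(3) + l*(-51) = (-11 + 3) + 144*(-51) = -8 - 7344 = -7352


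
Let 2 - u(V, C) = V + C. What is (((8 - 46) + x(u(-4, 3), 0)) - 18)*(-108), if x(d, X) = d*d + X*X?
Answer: 5076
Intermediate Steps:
u(V, C) = 2 - C - V (u(V, C) = 2 - (V + C) = 2 - (C + V) = 2 + (-C - V) = 2 - C - V)
x(d, X) = X² + d² (x(d, X) = d² + X² = X² + d²)
(((8 - 46) + x(u(-4, 3), 0)) - 18)*(-108) = (((8 - 46) + (0² + (2 - 1*3 - 1*(-4))²)) - 18)*(-108) = ((-38 + (0 + (2 - 3 + 4)²)) - 18)*(-108) = ((-38 + (0 + 3²)) - 18)*(-108) = ((-38 + (0 + 9)) - 18)*(-108) = ((-38 + 9) - 18)*(-108) = (-29 - 18)*(-108) = -47*(-108) = 5076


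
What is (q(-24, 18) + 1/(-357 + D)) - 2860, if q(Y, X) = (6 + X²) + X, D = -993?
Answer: -3391201/1350 ≈ -2512.0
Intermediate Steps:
q(Y, X) = 6 + X + X²
(q(-24, 18) + 1/(-357 + D)) - 2860 = ((6 + 18 + 18²) + 1/(-357 - 993)) - 2860 = ((6 + 18 + 324) + 1/(-1350)) - 2860 = (348 - 1/1350) - 2860 = 469799/1350 - 2860 = -3391201/1350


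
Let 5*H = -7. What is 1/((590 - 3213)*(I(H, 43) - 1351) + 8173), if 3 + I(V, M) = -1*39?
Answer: 1/3662012 ≈ 2.7307e-7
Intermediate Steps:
H = -7/5 (H = (⅕)*(-7) = -7/5 ≈ -1.4000)
I(V, M) = -42 (I(V, M) = -3 - 1*39 = -3 - 39 = -42)
1/((590 - 3213)*(I(H, 43) - 1351) + 8173) = 1/((590 - 3213)*(-42 - 1351) + 8173) = 1/(-2623*(-1393) + 8173) = 1/(3653839 + 8173) = 1/3662012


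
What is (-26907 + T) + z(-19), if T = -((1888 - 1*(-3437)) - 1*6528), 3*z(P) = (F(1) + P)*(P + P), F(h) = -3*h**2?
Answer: -76276/3 ≈ -25425.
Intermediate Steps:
z(P) = 2*P*(-3 + P)/3 (z(P) = ((-3*1**2 + P)*(P + P))/3 = ((-3*1 + P)*(2*P))/3 = ((-3 + P)*(2*P))/3 = (2*P*(-3 + P))/3 = 2*P*(-3 + P)/3)
T = 1203 (T = -((1888 + 3437) - 6528) = -(5325 - 6528) = -1*(-1203) = 1203)
(-26907 + T) + z(-19) = (-26907 + 1203) + (2/3)*(-19)*(-3 - 19) = -25704 + (2/3)*(-19)*(-22) = -25704 + 836/3 = -76276/3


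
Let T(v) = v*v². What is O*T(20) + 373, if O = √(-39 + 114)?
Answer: 373 + 40000*√3 ≈ 69655.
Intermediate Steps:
T(v) = v³
O = 5*√3 (O = √75 = 5*√3 ≈ 8.6602)
O*T(20) + 373 = (5*√3)*20³ + 373 = (5*√3)*8000 + 373 = 40000*√3 + 373 = 373 + 40000*√3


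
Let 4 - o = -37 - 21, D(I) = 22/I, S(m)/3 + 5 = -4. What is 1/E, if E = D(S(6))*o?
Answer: -27/1364 ≈ -0.019795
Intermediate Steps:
S(m) = -27 (S(m) = -15 + 3*(-4) = -15 - 12 = -27)
o = 62 (o = 4 - (-37 - 21) = 4 - 1*(-58) = 4 + 58 = 62)
E = -1364/27 (E = (22/(-27))*62 = (22*(-1/27))*62 = -22/27*62 = -1364/27 ≈ -50.518)
1/E = 1/(-1364/27) = -27/1364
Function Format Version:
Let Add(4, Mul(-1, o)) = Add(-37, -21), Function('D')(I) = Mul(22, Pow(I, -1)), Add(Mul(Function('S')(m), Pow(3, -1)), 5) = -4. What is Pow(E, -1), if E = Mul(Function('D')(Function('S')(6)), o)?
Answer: Rational(-27, 1364) ≈ -0.019795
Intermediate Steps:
Function('S')(m) = -27 (Function('S')(m) = Add(-15, Mul(3, -4)) = Add(-15, -12) = -27)
o = 62 (o = Add(4, Mul(-1, Add(-37, -21))) = Add(4, Mul(-1, -58)) = Add(4, 58) = 62)
E = Rational(-1364, 27) (E = Mul(Mul(22, Pow(-27, -1)), 62) = Mul(Mul(22, Rational(-1, 27)), 62) = Mul(Rational(-22, 27), 62) = Rational(-1364, 27) ≈ -50.518)
Pow(E, -1) = Pow(Rational(-1364, 27), -1) = Rational(-27, 1364)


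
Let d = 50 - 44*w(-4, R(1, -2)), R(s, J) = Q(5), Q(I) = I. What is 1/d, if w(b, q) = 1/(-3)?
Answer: 3/194 ≈ 0.015464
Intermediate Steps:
R(s, J) = 5
w(b, q) = -⅓
d = 194/3 (d = 50 - 44*(-⅓) = 50 + 44/3 = 194/3 ≈ 64.667)
1/d = 1/(194/3) = 3/194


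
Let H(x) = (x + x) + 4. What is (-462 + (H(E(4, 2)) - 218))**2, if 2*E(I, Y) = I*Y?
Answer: 446224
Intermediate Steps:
E(I, Y) = I*Y/2 (E(I, Y) = (I*Y)/2 = I*Y/2)
H(x) = 4 + 2*x (H(x) = 2*x + 4 = 4 + 2*x)
(-462 + (H(E(4, 2)) - 218))**2 = (-462 + ((4 + 2*((1/2)*4*2)) - 218))**2 = (-462 + ((4 + 2*4) - 218))**2 = (-462 + ((4 + 8) - 218))**2 = (-462 + (12 - 218))**2 = (-462 - 206)**2 = (-668)**2 = 446224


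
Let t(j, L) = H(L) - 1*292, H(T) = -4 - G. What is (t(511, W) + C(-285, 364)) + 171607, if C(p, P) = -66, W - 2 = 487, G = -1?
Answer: 171246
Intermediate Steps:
W = 489 (W = 2 + 487 = 489)
H(T) = -3 (H(T) = -4 - 1*(-1) = -4 + 1 = -3)
t(j, L) = -295 (t(j, L) = -3 - 1*292 = -3 - 292 = -295)
(t(511, W) + C(-285, 364)) + 171607 = (-295 - 66) + 171607 = -361 + 171607 = 171246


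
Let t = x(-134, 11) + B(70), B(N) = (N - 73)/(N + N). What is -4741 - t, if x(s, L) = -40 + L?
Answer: -659677/140 ≈ -4712.0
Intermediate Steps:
B(N) = (-73 + N)/(2*N) (B(N) = (-73 + N)/((2*N)) = (-73 + N)*(1/(2*N)) = (-73 + N)/(2*N))
t = -4063/140 (t = (-40 + 11) + (½)*(-73 + 70)/70 = -29 + (½)*(1/70)*(-3) = -29 - 3/140 = -4063/140 ≈ -29.021)
-4741 - t = -4741 - 1*(-4063/140) = -4741 + 4063/140 = -659677/140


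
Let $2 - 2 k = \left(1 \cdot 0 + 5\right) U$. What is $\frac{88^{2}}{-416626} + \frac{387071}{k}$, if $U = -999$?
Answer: $\frac{161244494062}{1040940061} \approx 154.9$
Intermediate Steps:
$k = \frac{4997}{2}$ ($k = 1 - \frac{\left(1 \cdot 0 + 5\right) \left(-999\right)}{2} = 1 - \frac{\left(0 + 5\right) \left(-999\right)}{2} = 1 - \frac{5 \left(-999\right)}{2} = 1 - - \frac{4995}{2} = 1 + \frac{4995}{2} = \frac{4997}{2} \approx 2498.5$)
$\frac{88^{2}}{-416626} + \frac{387071}{k} = \frac{88^{2}}{-416626} + \frac{387071}{\frac{4997}{2}} = 7744 \left(- \frac{1}{416626}\right) + 387071 \cdot \frac{2}{4997} = - \frac{3872}{208313} + \frac{774142}{4997} = \frac{161244494062}{1040940061}$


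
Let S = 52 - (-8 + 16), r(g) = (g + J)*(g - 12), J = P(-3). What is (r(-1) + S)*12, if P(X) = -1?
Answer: 840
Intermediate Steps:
J = -1
r(g) = (-1 + g)*(-12 + g) (r(g) = (g - 1)*(g - 12) = (-1 + g)*(-12 + g))
S = 44 (S = 52 - 1*8 = 52 - 8 = 44)
(r(-1) + S)*12 = ((12 + (-1)² - 13*(-1)) + 44)*12 = ((12 + 1 + 13) + 44)*12 = (26 + 44)*12 = 70*12 = 840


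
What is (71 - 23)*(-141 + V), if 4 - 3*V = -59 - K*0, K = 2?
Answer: -5760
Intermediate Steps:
V = 21 (V = 4/3 - (-59 - 2*0)/3 = 4/3 - (-59 - 1*0)/3 = 4/3 - (-59 + 0)/3 = 4/3 - ⅓*(-59) = 4/3 + 59/3 = 21)
(71 - 23)*(-141 + V) = (71 - 23)*(-141 + 21) = 48*(-120) = -5760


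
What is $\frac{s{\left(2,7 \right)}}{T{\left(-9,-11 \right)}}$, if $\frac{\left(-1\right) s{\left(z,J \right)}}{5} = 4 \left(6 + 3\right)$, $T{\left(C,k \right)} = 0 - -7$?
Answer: $- \frac{180}{7} \approx -25.714$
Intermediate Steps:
$T{\left(C,k \right)} = 7$ ($T{\left(C,k \right)} = 0 + 7 = 7$)
$s{\left(z,J \right)} = -180$ ($s{\left(z,J \right)} = - 5 \cdot 4 \left(6 + 3\right) = - 5 \cdot 4 \cdot 9 = \left(-5\right) 36 = -180$)
$\frac{s{\left(2,7 \right)}}{T{\left(-9,-11 \right)}} = - \frac{180}{7}$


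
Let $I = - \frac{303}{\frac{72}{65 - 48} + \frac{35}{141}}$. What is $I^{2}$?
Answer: $\frac{527498616681}{115498009} \approx 4567.2$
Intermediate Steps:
$I = - \frac{726291}{10747}$ ($I = - \frac{303}{\frac{72}{65 - 48} + 35 \cdot \frac{1}{141}} = - \frac{303}{\frac{72}{17} + \frac{35}{141}} = - \frac{303}{\frac{10747}{2397}} = \left(-303\right) \frac{2397}{10747} = - \frac{726291}{10747} \approx -67.581$)
$I^{2} = \left(- \frac{726291}{10747}\right)^{2} = \frac{527498616681}{115498009}$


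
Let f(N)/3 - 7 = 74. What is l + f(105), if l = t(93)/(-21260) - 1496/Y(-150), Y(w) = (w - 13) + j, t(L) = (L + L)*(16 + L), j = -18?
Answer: 481606973/1924030 ≈ 250.31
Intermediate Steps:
t(L) = 2*L*(16 + L) (t(L) = (2*L)*(16 + L) = 2*L*(16 + L))
Y(w) = -31 + w (Y(w) = (w - 13) - 18 = (-13 + w) - 18 = -31 + w)
f(N) = 243 (f(N) = 21 + 3*74 = 21 + 222 = 243)
l = 14067683/1924030 (l = (2*93*(16 + 93))/(-21260) - 1496/(-31 - 150) = (2*93*109)*(-1/21260) - 1496/(-181) = 20274*(-1/21260) - 1496*(-1/181) = -10137/10630 + 1496/181 = 14067683/1924030 ≈ 7.3116)
l + f(105) = 14067683/1924030 + 243 = 481606973/1924030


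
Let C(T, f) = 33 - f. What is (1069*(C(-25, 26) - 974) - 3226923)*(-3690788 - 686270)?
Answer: 18649094659468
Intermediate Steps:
(1069*(C(-25, 26) - 974) - 3226923)*(-3690788 - 686270) = (1069*((33 - 1*26) - 974) - 3226923)*(-3690788 - 686270) = (1069*((33 - 26) - 974) - 3226923)*(-4377058) = (1069*(7 - 974) - 3226923)*(-4377058) = (1069*(-967) - 3226923)*(-4377058) = (-1033723 - 3226923)*(-4377058) = -4260646*(-4377058) = 18649094659468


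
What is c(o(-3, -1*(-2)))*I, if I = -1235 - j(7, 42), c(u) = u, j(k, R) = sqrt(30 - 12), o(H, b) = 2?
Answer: -2470 - 6*sqrt(2) ≈ -2478.5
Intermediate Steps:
j(k, R) = 3*sqrt(2) (j(k, R) = sqrt(18) = 3*sqrt(2))
I = -1235 - 3*sqrt(2) ≈ -1239.2
c(o(-3, -1*(-2)))*I = 2*(-1235 - 3*sqrt(2)) = -2470 - 6*sqrt(2)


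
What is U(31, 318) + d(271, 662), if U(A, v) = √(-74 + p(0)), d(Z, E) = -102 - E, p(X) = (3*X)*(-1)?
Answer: -764 + I*√74 ≈ -764.0 + 8.6023*I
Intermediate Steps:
p(X) = -3*X
U(A, v) = I*√74 (U(A, v) = √(-74 - 3*0) = √(-74 + 0) = √(-74) = I*√74)
U(31, 318) + d(271, 662) = I*√74 + (-102 - 1*662) = I*√74 + (-102 - 662) = I*√74 - 764 = -764 + I*√74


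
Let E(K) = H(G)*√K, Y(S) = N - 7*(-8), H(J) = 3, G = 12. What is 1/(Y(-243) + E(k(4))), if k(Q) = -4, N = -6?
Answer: 25/1268 - 3*I/1268 ≈ 0.019716 - 0.0023659*I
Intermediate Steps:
Y(S) = 50 (Y(S) = -6 - 7*(-8) = -6 + 56 = 50)
E(K) = 3*√K
1/(Y(-243) + E(k(4))) = 1/(50 + 3*√(-4)) = 1/(50 + 3*(2*I)) = 1/(50 + 6*I) = (50 - 6*I)/2536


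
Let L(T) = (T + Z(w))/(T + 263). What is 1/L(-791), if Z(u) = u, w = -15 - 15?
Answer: 528/821 ≈ 0.64312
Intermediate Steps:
w = -30
L(T) = (-30 + T)/(263 + T) (L(T) = (T - 30)/(T + 263) = (-30 + T)/(263 + T))
1/L(-791) = 1/((-30 - 791)/(263 - 791)) = 1/(-821/(-528)) = 1/(-1/528*(-821)) = 1/(821/528) = 528/821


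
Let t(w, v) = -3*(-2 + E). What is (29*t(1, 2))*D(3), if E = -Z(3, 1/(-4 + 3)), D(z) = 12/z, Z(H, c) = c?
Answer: 348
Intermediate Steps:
E = 1 (E = -1/(-4 + 3) = -1/(-1) = -1*(-1) = 1)
t(w, v) = 3 (t(w, v) = -3*(-2 + 1) = -3*(-1) = 3)
(29*t(1, 2))*D(3) = (29*3)*(12/3) = 87*(12*(1/3)) = 87*4 = 348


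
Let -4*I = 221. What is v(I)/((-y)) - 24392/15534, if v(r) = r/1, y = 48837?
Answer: -793582567/505755972 ≈ -1.5691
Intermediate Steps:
I = -221/4 (I = -1/4*221 = -221/4 ≈ -55.250)
v(r) = r (v(r) = r*1 = r)
v(I)/((-y)) - 24392/15534 = -221/(4*((-1*48837))) - 24392/15534 = -221/4/(-48837) - 24392*1/15534 = -221/4*(-1/48837) - 12196/7767 = 221/195348 - 12196/7767 = -793582567/505755972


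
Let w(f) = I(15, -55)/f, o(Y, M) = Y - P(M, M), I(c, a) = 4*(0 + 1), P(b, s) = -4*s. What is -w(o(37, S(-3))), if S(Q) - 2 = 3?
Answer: -4/57 ≈ -0.070175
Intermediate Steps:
S(Q) = 5 (S(Q) = 2 + 3 = 5)
I(c, a) = 4 (I(c, a) = 4*1 = 4)
o(Y, M) = Y + 4*M (o(Y, M) = Y - (-4)*M = Y + 4*M)
w(f) = 4/f
-w(o(37, S(-3))) = -4/(37 + 4*5) = -4/(37 + 20) = -4/57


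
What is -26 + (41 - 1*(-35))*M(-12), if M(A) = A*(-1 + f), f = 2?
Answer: -938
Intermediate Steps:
M(A) = A (M(A) = A*(-1 + 2) = A*1 = A)
-26 + (41 - 1*(-35))*M(-12) = -26 + (41 - 1*(-35))*(-12) = -26 + (41 + 35)*(-12) = -26 + 76*(-12) = -26 - 912 = -938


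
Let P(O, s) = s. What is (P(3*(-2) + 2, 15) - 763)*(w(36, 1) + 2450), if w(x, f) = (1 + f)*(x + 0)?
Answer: -1886456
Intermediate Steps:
w(x, f) = x*(1 + f) (w(x, f) = (1 + f)*x = x*(1 + f))
(P(3*(-2) + 2, 15) - 763)*(w(36, 1) + 2450) = (15 - 763)*(36*(1 + 1) + 2450) = -748*(36*2 + 2450) = -748*(72 + 2450) = -748*2522 = -1886456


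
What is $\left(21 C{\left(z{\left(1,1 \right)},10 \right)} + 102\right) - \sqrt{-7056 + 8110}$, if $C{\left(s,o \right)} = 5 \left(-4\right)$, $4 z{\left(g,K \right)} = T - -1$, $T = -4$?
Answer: $-318 - \sqrt{1054} \approx -350.47$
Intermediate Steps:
$z{\left(g,K \right)} = - \frac{3}{4}$ ($z{\left(g,K \right)} = \frac{-4 - -1}{4} = \frac{-4 + 1}{4} = \frac{1}{4} \left(-3\right) = - \frac{3}{4}$)
$C{\left(s,o \right)} = -20$
$\left(21 C{\left(z{\left(1,1 \right)},10 \right)} + 102\right) - \sqrt{-7056 + 8110} = \left(21 \left(-20\right) + 102\right) - \sqrt{-7056 + 8110} = \left(-420 + 102\right) - \sqrt{1054} = -318 - \sqrt{1054}$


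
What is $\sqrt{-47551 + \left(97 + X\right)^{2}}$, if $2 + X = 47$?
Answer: $3 i \sqrt{3043} \approx 165.49 i$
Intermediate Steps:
$X = 45$ ($X = -2 + 47 = 45$)
$\sqrt{-47551 + \left(97 + X\right)^{2}} = \sqrt{-47551 + \left(97 + 45\right)^{2}} = \sqrt{-47551 + 142^{2}} = \sqrt{-47551 + 20164} = \sqrt{-27387} = 3 i \sqrt{3043}$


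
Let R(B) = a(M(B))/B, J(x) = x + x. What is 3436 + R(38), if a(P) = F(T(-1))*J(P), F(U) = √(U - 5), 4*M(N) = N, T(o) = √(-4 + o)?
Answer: 3436 + √(-5 + I*√5)/2 ≈ 3436.2 + 1.1444*I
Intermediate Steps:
M(N) = N/4
F(U) = √(-5 + U)
J(x) = 2*x
a(P) = 2*P*√(-5 + I*√5) (a(P) = √(-5 + √(-4 - 1))*(2*P) = √(-5 + √(-5))*(2*P) = √(-5 + I*√5)*(2*P) = 2*P*√(-5 + I*√5))
R(B) = √(-5 + I*√5)/2 (R(B) = (2*(B/4)*√(-5 + I*√5))/B = (B*√(-5 + I*√5)/2)/B = √(-5 + I*√5)/2)
3436 + R(38) = 3436 + √(-5 + I*√5)/2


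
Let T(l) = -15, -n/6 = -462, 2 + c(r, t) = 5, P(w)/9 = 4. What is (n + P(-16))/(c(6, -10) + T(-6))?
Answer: -234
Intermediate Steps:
P(w) = 36 (P(w) = 9*4 = 36)
c(r, t) = 3 (c(r, t) = -2 + 5 = 3)
n = 2772 (n = -6*(-462) = 2772)
(n + P(-16))/(c(6, -10) + T(-6)) = (2772 + 36)/(3 - 15) = 2808/(-12) = 2808*(-1/12) = -234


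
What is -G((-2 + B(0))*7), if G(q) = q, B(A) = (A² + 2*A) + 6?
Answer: -28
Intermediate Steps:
B(A) = 6 + A² + 2*A
-G((-2 + B(0))*7) = -(-2 + (6 + 0² + 2*0))*7 = -(-2 + (6 + 0 + 0))*7 = -(-2 + 6)*7 = -4*7 = -1*28 = -28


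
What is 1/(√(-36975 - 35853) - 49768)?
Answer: -12442/619231663 - 51*I*√7/1238463326 ≈ -2.0093e-5 - 1.0895e-7*I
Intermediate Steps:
1/(√(-36975 - 35853) - 49768) = 1/(√(-72828) - 49768) = 1/(102*I*√7 - 49768) = 1/(-49768 + 102*I*√7)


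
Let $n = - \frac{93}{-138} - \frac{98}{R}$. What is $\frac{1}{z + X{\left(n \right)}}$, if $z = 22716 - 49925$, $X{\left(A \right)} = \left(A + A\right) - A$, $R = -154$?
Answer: $- \frac{506}{13767091} \approx -3.6754 \cdot 10^{-5}$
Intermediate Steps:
$n = \frac{663}{506}$ ($n = - \frac{93}{-138} - \frac{98}{-154} = \left(-93\right) \left(- \frac{1}{138}\right) - - \frac{7}{11} = \frac{31}{46} + \frac{7}{11} = \frac{663}{506} \approx 1.3103$)
$X{\left(A \right)} = A$ ($X{\left(A \right)} = 2 A - A = A$)
$z = -27209$
$\frac{1}{z + X{\left(n \right)}} = \frac{1}{-27209 + \frac{663}{506}} = \frac{1}{- \frac{13767091}{506}} = - \frac{506}{13767091}$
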